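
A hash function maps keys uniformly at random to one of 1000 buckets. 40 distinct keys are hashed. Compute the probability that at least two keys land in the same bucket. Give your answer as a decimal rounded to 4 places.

0.5464

It's easier to compute the probability that all 40 are distinct.
P(all distinct) = 1000/1000 · 999/1000 · ··· · 961/1000 ≈ 0.4536.
So the probability of at least one match is 1 − 0.4536 = 0.5464.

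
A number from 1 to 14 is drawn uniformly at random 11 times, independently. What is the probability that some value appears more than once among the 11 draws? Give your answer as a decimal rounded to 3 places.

0.996

P(all 11 different) = 14/14 · 13/14 · ··· · 4/14 ≈ 0.004.
P(at least two equal) = 1 − 0.004 = 0.996.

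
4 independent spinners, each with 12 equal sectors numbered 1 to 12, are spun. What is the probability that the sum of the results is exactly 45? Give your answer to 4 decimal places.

There are 12^4 = 20736 equally likely outcomes.
The number of ordered 4-tuples from {1,…,12} summing to 45 is 20.
P(sum = 45) = 20/20736 = 5/5184 ≈ 0.0010.

0.0010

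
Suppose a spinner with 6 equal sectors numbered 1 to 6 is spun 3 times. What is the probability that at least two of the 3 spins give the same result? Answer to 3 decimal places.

P(all 3 different) = 6/6 · 5/6 · ··· · 4/6 ≈ 0.556.
P(at least two equal) = 1 − 0.556 = 0.444.

0.444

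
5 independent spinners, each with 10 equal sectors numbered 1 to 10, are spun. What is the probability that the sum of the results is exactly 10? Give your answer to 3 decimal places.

0.001

There are 10^5 = 100000 equally likely outcomes.
The number of ordered 5-tuples from {1,…,10} summing to 10 is 126.
P(sum = 10) = 126/100000 = 63/50000 ≈ 0.001.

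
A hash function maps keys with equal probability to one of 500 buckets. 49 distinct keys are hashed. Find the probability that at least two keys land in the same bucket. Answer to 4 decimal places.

It's easier to compute the probability that all 49 are distinct.
P(all distinct) = 500/500 · 499/500 · ··· · 452/500 ≈ 0.0879.
So the probability of at least one match is 1 − 0.0879 = 0.9121.

0.9121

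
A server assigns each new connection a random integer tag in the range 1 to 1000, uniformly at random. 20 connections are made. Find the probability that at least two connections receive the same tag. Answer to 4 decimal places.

0.1741

It's easier to compute the probability that all 20 are distinct.
P(all distinct) = 1000/1000 · 999/1000 · ··· · 981/1000 ≈ 0.8259.
So the probability of at least one match is 1 − 0.8259 = 0.1741.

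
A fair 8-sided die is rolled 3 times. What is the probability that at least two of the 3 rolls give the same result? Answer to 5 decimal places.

P(all 3 different) = 8/8 · 7/8 · ··· · 6/8 ≈ 0.65625.
P(at least two equal) = 1 − 0.65625 = 0.34375.

0.34375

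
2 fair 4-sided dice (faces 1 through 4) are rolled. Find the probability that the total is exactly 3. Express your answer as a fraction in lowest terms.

1/8

There are 4^2 = 16 equally likely outcomes.
The number of ordered 2-tuples from {1,…,4} summing to 3 is 2.
P(sum = 3) = 2/16 = 1/8.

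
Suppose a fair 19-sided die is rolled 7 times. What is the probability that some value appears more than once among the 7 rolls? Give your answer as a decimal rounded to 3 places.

P(all 7 different) = 19/19 · 18/19 · ··· · 13/19 ≈ 0.284.
P(at least two equal) = 1 − 0.284 = 0.716.

0.716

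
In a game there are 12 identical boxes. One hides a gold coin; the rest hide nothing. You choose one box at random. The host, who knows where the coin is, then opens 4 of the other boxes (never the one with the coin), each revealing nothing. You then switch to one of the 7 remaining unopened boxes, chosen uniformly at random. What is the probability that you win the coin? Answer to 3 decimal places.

0.131

Your original box holds the coin with probability 1/12, so the other 11 collectively hold it with probability 11/12.
The host can always find 4 empty boxes to open, so the reveals don't change that 11/12; it is now spread over the 7 remaining unopened boxes.
P(win by switching) = (11/12) · (1/7) = 11/84 ≈ 0.131.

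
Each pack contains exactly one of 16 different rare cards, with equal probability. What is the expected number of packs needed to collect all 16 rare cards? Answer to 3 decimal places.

54.092

After i distinct types are collected, each trial gives a new one with probability (16−i)/16, so the expected wait for the next new type is 16/(16−i).
E = 16/16 + 16/15 + 16/14 + 16/13 + 16/12 + 16/11 + 16/10 + 16/9 + 16/8 + 16/7 + 16/6 + 16/5 + 16/4 + 16/3 + 16/2 + 16/1 = 2436559/45045 ≈ 54.092.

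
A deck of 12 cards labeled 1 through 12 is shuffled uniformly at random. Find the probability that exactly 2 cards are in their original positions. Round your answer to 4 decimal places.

0.1839

Choose which 2 of the 12 are fixed: C(12,2) = 66 ways.
The remaining 10 must have no fixed point: D(10) = 1334961.
P = 66·1334961/479001600 = 16481/89600 ≈ 0.1839.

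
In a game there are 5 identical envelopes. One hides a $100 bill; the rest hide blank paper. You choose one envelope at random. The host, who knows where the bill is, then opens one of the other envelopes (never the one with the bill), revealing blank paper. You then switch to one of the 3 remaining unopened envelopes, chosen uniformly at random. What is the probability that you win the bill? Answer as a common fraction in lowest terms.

Your original envelope holds the bill with probability 1/5, so the other 4 collectively hold it with probability 4/5.
The host can always find an empty envelope to open, so this doesn't change that 4/5; it is now spread over the 3 remaining unopened envelopes.
P(win by switching) = (4/5) · (1/3) = 4/15.

4/15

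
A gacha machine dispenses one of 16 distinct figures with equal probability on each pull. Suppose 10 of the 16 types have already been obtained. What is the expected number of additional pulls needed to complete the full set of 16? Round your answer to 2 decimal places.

Starting from 10 distinct types, each trial gives a new one with probability (16−i)/16 when i types are held, so the wait for the next new type is 16/(16−i).
E = 16/6 + 16/5 + 16/4 + 16/3 + 16/2 + 16/1 = 196/5 ≈ 39.20.

39.20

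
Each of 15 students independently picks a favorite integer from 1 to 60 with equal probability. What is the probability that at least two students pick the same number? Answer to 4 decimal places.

It's easier to compute the probability that all 15 are distinct.
P(all distinct) = 60/60 · 59/60 · ··· · 46/60 ≈ 0.1479.
So the probability of at least one match is 1 − 0.1479 = 0.8521.

0.8521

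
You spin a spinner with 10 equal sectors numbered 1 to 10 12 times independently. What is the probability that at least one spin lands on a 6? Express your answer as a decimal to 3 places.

0.718

P(no spin lands on a 6) = (9/10)^12 ≈ 0.282.
P(at least one) = 1 − 0.282 = 0.718.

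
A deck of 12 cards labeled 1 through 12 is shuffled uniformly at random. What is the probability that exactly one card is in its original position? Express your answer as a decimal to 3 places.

0.368

Choose which one is fixed: C(12,1) = 12 ways.
The remaining 11 must have no fixed point: D(11) = 14684570.
P = 12·14684570/479001600 = 1468457/3991680 ≈ 0.368.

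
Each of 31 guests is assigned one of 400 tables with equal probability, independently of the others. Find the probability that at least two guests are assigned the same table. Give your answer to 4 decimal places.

It's easier to compute the probability that all 31 are distinct.
P(all distinct) = 400/400 · 399/400 · ··· · 370/400 ≈ 0.3032.
So the probability of at least one match is 1 − 0.3032 = 0.6968.

0.6968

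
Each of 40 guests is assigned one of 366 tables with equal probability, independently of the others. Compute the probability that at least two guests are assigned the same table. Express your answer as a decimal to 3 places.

It's easier to compute the probability that all 40 are distinct.
P(all distinct) = 366/366 · 365/366 · ··· · 327/366 ≈ 0.109.
So the probability of at least one match is 1 − 0.109 = 0.891.

0.891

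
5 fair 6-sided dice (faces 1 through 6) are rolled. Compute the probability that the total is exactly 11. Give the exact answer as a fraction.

There are 6^5 = 7776 equally likely outcomes.
The number of ordered 5-tuples from {1,…,6} summing to 11 is 205.
P(sum = 11) = 205/7776.

205/7776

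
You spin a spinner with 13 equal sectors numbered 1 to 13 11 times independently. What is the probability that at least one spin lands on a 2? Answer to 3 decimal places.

P(no spin lands on a 2) = (12/13)^11 ≈ 0.415.
P(at least one) = 1 − 0.415 = 0.585.

0.585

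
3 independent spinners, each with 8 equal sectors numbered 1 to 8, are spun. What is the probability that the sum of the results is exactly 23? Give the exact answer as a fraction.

There are 8^3 = 512 equally likely outcomes.
The number of ordered 3-tuples from {1,…,8} summing to 23 is 3.
P(sum = 23) = 3/512.

3/512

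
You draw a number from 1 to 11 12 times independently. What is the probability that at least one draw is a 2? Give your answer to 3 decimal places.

0.681

P(no draw is a 2) = (10/11)^12 ≈ 0.319.
P(at least one) = 1 − 0.319 = 0.681.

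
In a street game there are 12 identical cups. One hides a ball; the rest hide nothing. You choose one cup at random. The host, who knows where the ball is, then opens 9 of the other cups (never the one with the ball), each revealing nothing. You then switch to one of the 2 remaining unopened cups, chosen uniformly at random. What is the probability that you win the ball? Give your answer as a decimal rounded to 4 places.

Your original cup holds the ball with probability 1/12, so the other 11 collectively hold it with probability 11/12.
The host can always find 9 empty cups to open, so the reveals don't change that 11/12; it is now spread over the 2 remaining unopened cups.
P(win by switching) = (11/12) · (1/2) = 11/24 ≈ 0.4583.

0.4583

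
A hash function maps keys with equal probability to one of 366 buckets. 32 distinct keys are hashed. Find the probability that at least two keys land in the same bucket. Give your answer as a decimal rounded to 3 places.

It's easier to compute the probability that all 32 are distinct.
P(all distinct) = 366/366 · 365/366 · ··· · 335/366 ≈ 0.248.
So the probability of at least one match is 1 − 0.248 = 0.752.

0.752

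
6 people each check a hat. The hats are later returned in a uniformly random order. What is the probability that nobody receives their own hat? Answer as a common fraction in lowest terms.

53/144

This is the derangement probability: permutations of 6 with no fixed point.
D(6) = 6! · (1 − 1/1! + 1/2! − ··· + (−1)^6/6!) = 265.
P = 265/720 = 53/144.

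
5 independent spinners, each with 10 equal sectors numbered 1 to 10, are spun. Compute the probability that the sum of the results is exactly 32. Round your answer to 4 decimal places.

0.0484

There are 10^5 = 100000 equally likely outcomes.
The number of ordered 5-tuples from {1,…,10} summing to 32 is 4840.
P(sum = 32) = 4840/100000 = 121/2500 ≈ 0.0484.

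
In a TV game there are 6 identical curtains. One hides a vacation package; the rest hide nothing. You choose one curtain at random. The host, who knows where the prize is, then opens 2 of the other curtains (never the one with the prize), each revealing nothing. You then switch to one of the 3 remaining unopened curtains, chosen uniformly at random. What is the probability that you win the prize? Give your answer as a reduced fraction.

5/18

Your original curtain holds the prize with probability 1/6, so the other 5 collectively hold it with probability 5/6.
The host can always find 2 empty curtains to open, so the reveals don't change that 5/6; it is now spread over the 3 remaining unopened curtains.
P(win by switching) = (5/6) · (1/3) = 5/18.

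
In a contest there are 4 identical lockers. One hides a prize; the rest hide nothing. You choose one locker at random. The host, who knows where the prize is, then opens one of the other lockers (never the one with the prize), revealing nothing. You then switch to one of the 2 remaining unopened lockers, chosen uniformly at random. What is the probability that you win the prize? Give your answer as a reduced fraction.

Your original locker holds the prize with probability 1/4, so the other 3 collectively hold it with probability 3/4.
The host can always find an empty locker to open, so this doesn't change that 3/4; it is now spread over the 2 remaining unopened lockers.
P(win by switching) = (3/4) · (1/2) = 3/8.

3/8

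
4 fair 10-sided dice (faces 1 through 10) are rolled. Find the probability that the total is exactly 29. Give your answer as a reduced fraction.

87/2500

There are 10^4 = 10000 equally likely outcomes.
The number of ordered 4-tuples from {1,…,10} summing to 29 is 348.
P(sum = 29) = 348/10000 = 87/2500.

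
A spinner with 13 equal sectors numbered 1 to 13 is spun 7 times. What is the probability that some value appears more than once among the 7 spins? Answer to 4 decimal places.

0.8622

P(all 7 different) = 13/13 · 12/13 · ··· · 7/13 ≈ 0.1378.
P(at least two equal) = 1 − 0.1378 = 0.8622.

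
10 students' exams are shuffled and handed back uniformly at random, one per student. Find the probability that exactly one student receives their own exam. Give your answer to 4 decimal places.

Choose which one is fixed: C(10,1) = 10 ways.
The remaining 9 must have no fixed point: D(9) = 133496.
P = 10·133496/3628800 = 16687/45360 ≈ 0.3679.

0.3679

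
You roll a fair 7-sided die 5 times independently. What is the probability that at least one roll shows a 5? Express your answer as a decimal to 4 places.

0.5373

P(no roll shows a 5) = (6/7)^5 ≈ 0.4627.
P(at least one) = 1 − 0.4627 = 0.5373.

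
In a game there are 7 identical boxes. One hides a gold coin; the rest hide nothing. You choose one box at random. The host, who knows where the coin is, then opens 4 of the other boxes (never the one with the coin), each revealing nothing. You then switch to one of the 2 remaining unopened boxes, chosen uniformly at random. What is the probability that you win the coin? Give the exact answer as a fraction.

3/7

Your original box holds the coin with probability 1/7, so the other 6 collectively hold it with probability 6/7.
The host can always find 4 empty boxes to open, so the reveals don't change that 6/7; it is now spread over the 2 remaining unopened boxes.
P(win by switching) = (6/7) · (1/2) = 3/7.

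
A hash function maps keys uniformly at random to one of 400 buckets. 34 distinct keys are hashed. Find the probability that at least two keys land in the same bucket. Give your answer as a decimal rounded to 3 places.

0.764

It's easier to compute the probability that all 34 are distinct.
P(all distinct) = 400/400 · 399/400 · ··· · 367/400 ≈ 0.236.
So the probability of at least one match is 1 − 0.236 = 0.764.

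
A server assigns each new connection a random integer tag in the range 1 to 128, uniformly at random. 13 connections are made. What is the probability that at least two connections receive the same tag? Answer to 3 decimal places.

0.468

It's easier to compute the probability that all 13 are distinct.
P(all distinct) = 128/128 · 127/128 · ··· · 116/128 ≈ 0.532.
So the probability of at least one match is 1 − 0.532 = 0.468.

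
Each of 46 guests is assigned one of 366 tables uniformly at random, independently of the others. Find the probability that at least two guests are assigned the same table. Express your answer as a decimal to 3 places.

It's easier to compute the probability that all 46 are distinct.
P(all distinct) = 366/366 · 365/366 · ··· · 321/366 ≈ 0.052.
So the probability of at least one match is 1 − 0.052 = 0.948.

0.948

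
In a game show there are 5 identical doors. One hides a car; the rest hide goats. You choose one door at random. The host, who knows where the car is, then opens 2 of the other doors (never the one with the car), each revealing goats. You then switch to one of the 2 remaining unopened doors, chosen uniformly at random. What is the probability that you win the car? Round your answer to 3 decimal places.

0.400

Your original door holds the car with probability 1/5, so the other 4 collectively hold it with probability 4/5.
The host can always find 2 empty doors to open, so the reveals don't change that 4/5; it is now spread over the 2 remaining unopened doors.
P(win by switching) = (4/5) · (1/2) = 2/5 ≈ 0.400.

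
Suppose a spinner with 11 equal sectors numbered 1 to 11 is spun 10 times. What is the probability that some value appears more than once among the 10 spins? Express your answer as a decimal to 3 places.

P(all 10 different) = 11/11 · 10/11 · ··· · 2/11 ≈ 0.002.
P(at least two equal) = 1 − 0.002 = 0.998.

0.998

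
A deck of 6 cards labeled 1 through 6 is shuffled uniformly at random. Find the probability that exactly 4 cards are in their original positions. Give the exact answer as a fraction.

1/48

Choose which 4 of the 6 are fixed: C(6,4) = 15 ways.
The remaining 2 must have no fixed point: D(2) = 1.
P = 15·1/720 = 1/48.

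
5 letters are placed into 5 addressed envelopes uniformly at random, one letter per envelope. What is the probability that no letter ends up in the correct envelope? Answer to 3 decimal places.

This is the derangement probability: permutations of 5 with no fixed point.
D(5) = 5! · (1 − 1/1! + 1/2! − ··· + (−1)^5/5!) = 44.
P = 44/120 = 11/30 ≈ 0.367.

0.367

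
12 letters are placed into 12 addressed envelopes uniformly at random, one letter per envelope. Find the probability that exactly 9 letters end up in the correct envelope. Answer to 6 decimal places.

0.000001

Choose which 9 of the 12 are fixed: C(12,9) = 220 ways.
The remaining 3 must have no fixed point: D(3) = 2.
P = 220·2/479001600 = 1/1088640 ≈ 0.000001.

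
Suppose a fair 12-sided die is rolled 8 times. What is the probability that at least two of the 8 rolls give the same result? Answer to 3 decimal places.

P(all 8 different) = 12/12 · 11/12 · ··· · 5/12 ≈ 0.046.
P(at least two equal) = 1 − 0.046 = 0.954.

0.954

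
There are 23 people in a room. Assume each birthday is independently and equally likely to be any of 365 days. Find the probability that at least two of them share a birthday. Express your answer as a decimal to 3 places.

It's easier to compute the probability that all 23 are distinct.
P(all distinct) = 365/365 · 364/365 · ··· · 343/365 ≈ 0.493.
So the probability of at least one match is 1 − 0.493 = 0.507.

0.507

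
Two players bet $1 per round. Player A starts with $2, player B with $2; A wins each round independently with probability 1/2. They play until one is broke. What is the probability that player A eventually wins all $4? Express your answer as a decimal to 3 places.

0.500

With a fair step, P(i) = ½P(i−1) + ½P(i+1) with P(0)=0, P(4)=1 has the linear solution P(i) = i/4.
P(2) = 2/4 = 1/2 ≈ 0.500.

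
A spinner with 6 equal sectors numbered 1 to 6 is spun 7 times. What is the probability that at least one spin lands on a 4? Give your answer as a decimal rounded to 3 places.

0.721

P(no spin lands on a 4) = (5/6)^7 ≈ 0.279.
P(at least one) = 1 − 0.279 = 0.721.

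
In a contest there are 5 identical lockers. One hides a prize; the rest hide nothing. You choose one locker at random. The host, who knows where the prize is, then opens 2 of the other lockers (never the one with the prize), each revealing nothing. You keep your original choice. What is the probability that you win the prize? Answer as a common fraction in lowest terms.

1/5

The host can always open 2 empty lockers regardless of your choice, so the reveals give no information about your original locker.
P(win by staying) = 1/5.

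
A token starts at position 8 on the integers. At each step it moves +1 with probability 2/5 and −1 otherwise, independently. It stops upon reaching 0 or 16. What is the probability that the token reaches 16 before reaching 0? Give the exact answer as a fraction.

Let r = q/p = (3/5)/(2/5) = 3/2. The recurrence P(i) = p·P(i+1) + q·P(i−1) with P(0)=0, P(16)=1 gives P(i) = (1 − r^i)/(1 − r^16).
P(8) = (1 − (3/2)^8) / (1 − (3/2)^16) = 256/6817.

256/6817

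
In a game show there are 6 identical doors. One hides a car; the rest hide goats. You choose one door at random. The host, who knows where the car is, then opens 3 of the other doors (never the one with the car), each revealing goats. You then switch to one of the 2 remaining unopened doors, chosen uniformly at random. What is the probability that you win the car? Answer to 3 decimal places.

Your original door holds the car with probability 1/6, so the other 5 collectively hold it with probability 5/6.
The host can always find 3 empty doors to open, so the reveals don't change that 5/6; it is now spread over the 2 remaining unopened doors.
P(win by switching) = (5/6) · (1/2) = 5/12 ≈ 0.417.

0.417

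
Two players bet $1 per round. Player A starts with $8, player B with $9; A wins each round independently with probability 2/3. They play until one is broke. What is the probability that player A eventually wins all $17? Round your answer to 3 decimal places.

Let r = q/p = (1/3)/(2/3) = 1/2. The recurrence P(i) = p·P(i+1) + q·P(i−1) with P(0)=0, P(17)=1 gives P(i) = (1 − r^i)/(1 − r^17).
P(8) = (1 − (1/2)^8) / (1 − (1/2)^17) = 130560/131071 ≈ 0.996.

0.996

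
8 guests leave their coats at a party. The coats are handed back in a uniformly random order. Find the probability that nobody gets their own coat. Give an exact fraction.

2119/5760

This is the derangement probability: permutations of 8 with no fixed point.
D(8) = 8! · (1 − 1/1! + 1/2! − ··· + (−1)^8/8!) = 14833.
P = 14833/40320 = 2119/5760.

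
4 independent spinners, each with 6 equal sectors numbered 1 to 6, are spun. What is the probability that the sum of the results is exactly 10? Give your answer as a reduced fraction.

5/81

There are 6^4 = 1296 equally likely outcomes.
The number of ordered 4-tuples from {1,…,6} summing to 10 is 80.
P(sum = 10) = 80/1296 = 5/81.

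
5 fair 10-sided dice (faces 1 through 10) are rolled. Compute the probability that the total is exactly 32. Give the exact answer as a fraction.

There are 10^5 = 100000 equally likely outcomes.
The number of ordered 5-tuples from {1,…,10} summing to 32 is 4840.
P(sum = 32) = 4840/100000 = 121/2500.

121/2500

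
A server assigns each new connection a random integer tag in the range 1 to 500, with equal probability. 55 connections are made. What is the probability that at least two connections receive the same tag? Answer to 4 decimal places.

0.9542

It's easier to compute the probability that all 55 are distinct.
P(all distinct) = 500/500 · 499/500 · ··· · 446/500 ≈ 0.0458.
So the probability of at least one match is 1 − 0.0458 = 0.9542.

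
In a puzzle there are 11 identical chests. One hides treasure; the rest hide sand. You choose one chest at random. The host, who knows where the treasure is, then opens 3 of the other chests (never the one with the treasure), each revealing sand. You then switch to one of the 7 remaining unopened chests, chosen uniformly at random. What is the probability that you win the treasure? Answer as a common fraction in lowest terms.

Your original chest holds the treasure with probability 1/11, so the other 10 collectively hold it with probability 10/11.
The host can always find 3 empty chests to open, so the reveals don't change that 10/11; it is now spread over the 7 remaining unopened chests.
P(win by switching) = (10/11) · (1/7) = 10/77.

10/77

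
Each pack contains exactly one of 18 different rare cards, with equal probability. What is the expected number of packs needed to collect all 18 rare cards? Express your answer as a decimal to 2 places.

After i distinct types are collected, each trial gives a new one with probability (18−i)/18, so the expected wait for the next new type is 18/(18−i).
E = 18/18 + 18/17 + 18/16 + 18/15 + 18/14 + 18/13 + 18/12 + 18/11 + 18/10 + 18/9 + 18/8 + 18/7 + 18/6 + 18/5 + 18/4 + 18/3 + 18/2 + 18/1 = 42822903/680680 ≈ 62.91.

62.91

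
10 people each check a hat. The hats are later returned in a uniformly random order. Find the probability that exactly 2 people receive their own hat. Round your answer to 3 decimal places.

0.184

Choose which 2 of the 10 are fixed: C(10,2) = 45 ways.
The remaining 8 must have no fixed point: D(8) = 14833.
P = 45·14833/3628800 = 2119/11520 ≈ 0.184.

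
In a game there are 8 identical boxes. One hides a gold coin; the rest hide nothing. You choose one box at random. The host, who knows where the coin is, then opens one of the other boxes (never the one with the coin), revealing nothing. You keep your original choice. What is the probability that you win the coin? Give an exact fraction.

The host can always open an empty box regardless of your choice, so this gives no information about your original box.
P(win by staying) = 1/8.

1/8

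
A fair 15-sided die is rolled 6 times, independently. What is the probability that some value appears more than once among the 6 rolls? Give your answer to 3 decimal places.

0.684

P(all 6 different) = 15/15 · 14/15 · ··· · 10/15 ≈ 0.316.
P(at least two equal) = 1 − 0.316 = 0.684.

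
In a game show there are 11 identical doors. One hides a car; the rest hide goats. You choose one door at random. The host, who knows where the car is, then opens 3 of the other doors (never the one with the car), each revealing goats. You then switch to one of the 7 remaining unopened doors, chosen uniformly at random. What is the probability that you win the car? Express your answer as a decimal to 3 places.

Your original door holds the car with probability 1/11, so the other 10 collectively hold it with probability 10/11.
The host can always find 3 empty doors to open, so the reveals don't change that 10/11; it is now spread over the 7 remaining unopened doors.
P(win by switching) = (10/11) · (1/7) = 10/77 ≈ 0.130.

0.130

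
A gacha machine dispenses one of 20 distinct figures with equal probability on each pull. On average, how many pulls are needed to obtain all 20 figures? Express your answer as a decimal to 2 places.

After i distinct types are collected, each trial gives a new one with probability (20−i)/20, so the expected wait for the next new type is 20/(20−i).
E = 20/20 + 20/19 + 20/18 + 20/17 + 20/16 + 20/15 + 20/14 + 20/13 + 20/12 + 20/11 + 20/10 + 20/9 + 20/8 + 20/7 + 20/6 + 20/5 + 20/4 + 20/3 + 20/2 + 20/1 = 279175675/3879876 ≈ 71.95.

71.95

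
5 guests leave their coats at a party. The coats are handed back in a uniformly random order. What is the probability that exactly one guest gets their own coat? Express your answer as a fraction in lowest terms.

Choose which one is fixed: C(5,1) = 5 ways.
The remaining 4 must have no fixed point: D(4) = 9.
P = 5·9/120 = 3/8.

3/8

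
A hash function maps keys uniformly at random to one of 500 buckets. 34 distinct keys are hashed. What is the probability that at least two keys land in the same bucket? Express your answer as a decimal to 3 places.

It's easier to compute the probability that all 34 are distinct.
P(all distinct) = 500/500 · 499/500 · ··· · 467/500 ≈ 0.317.
So the probability of at least one match is 1 − 0.317 = 0.683.

0.683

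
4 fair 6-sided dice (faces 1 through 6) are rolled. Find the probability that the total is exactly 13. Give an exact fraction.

There are 6^4 = 1296 equally likely outcomes.
The number of ordered 4-tuples from {1,…,6} summing to 13 is 140.
P(sum = 13) = 140/1296 = 35/324.

35/324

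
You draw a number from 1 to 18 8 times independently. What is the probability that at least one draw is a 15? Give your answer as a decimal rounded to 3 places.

0.367

P(no draw is a 15) = (17/18)^8 ≈ 0.633.
P(at least one) = 1 − 0.633 = 0.367.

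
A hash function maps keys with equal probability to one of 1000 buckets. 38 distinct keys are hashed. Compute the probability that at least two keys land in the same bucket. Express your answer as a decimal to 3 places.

0.509

It's easier to compute the probability that all 38 are distinct.
P(all distinct) = 1000/1000 · 999/1000 · ··· · 963/1000 ≈ 0.491.
So the probability of at least one match is 1 − 0.491 = 0.509.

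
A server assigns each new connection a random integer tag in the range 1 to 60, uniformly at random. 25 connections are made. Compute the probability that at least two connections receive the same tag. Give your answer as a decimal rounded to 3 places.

It's easier to compute the probability that all 25 are distinct.
P(all distinct) = 60/60 · 59/60 · ··· · 36/60 ≈ 0.003.
So the probability of at least one match is 1 − 0.003 = 0.997.

0.997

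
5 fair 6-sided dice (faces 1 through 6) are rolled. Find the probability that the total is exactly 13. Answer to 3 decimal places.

0.054

There are 6^5 = 7776 equally likely outcomes.
The number of ordered 5-tuples from {1,…,6} summing to 13 is 420.
P(sum = 13) = 420/7776 = 35/648 ≈ 0.054.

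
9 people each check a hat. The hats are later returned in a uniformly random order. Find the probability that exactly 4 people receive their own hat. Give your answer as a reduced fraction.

Choose which 4 of the 9 are fixed: C(9,4) = 126 ways.
The remaining 5 must have no fixed point: D(5) = 44.
P = 126·44/362880 = 11/720.

11/720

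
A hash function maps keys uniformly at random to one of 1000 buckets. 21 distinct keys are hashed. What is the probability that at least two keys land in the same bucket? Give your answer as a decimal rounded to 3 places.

It's easier to compute the probability that all 21 are distinct.
P(all distinct) = 1000/1000 · 999/1000 · ··· · 980/1000 ≈ 0.809.
So the probability of at least one match is 1 − 0.809 = 0.191.

0.191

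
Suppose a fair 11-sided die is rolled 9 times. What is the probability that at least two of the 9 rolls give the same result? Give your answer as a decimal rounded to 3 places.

P(all 9 different) = 11/11 · 10/11 · ··· · 3/11 ≈ 0.008.
P(at least two equal) = 1 − 0.008 = 0.992.

0.992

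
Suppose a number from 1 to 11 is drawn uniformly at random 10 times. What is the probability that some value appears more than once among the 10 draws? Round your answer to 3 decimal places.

P(all 10 different) = 11/11 · 10/11 · ··· · 2/11 ≈ 0.002.
P(at least two equal) = 1 − 0.002 = 0.998.

0.998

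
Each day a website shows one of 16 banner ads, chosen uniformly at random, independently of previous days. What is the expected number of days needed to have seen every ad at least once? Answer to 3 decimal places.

After i distinct types are collected, each trial gives a new one with probability (16−i)/16, so the expected wait for the next new type is 16/(16−i).
E = 16/16 + 16/15 + 16/14 + 16/13 + 16/12 + 16/11 + 16/10 + 16/9 + 16/8 + 16/7 + 16/6 + 16/5 + 16/4 + 16/3 + 16/2 + 16/1 = 2436559/45045 ≈ 54.092.

54.092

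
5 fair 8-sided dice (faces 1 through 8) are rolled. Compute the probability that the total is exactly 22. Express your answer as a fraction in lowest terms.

615/8192

There are 8^5 = 32768 equally likely outcomes.
The number of ordered 5-tuples from {1,…,8} summing to 22 is 2460.
P(sum = 22) = 2460/32768 = 615/8192.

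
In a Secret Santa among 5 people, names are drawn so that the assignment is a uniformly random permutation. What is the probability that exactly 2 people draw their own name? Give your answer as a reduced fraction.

1/6

Choose which 2 of the 5 are fixed: C(5,2) = 10 ways.
The remaining 3 must have no fixed point: D(3) = 2.
P = 10·2/120 = 1/6.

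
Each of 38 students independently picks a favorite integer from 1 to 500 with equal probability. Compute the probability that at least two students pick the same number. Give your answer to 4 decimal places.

It's easier to compute the probability that all 38 are distinct.
P(all distinct) = 500/500 · 499/500 · ··· · 463/500 ≈ 0.2363.
So the probability of at least one match is 1 − 0.2363 = 0.7637.

0.7637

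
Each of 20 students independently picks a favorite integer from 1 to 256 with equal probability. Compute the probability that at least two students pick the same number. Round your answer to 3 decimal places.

It's easier to compute the probability that all 20 are distinct.
P(all distinct) = 256/256 · 255/256 · ··· · 237/256 ≈ 0.467.
So the probability of at least one match is 1 − 0.467 = 0.533.

0.533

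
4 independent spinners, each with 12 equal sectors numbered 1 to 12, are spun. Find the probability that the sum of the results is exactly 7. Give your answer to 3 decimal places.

0.001

There are 12^4 = 20736 equally likely outcomes.
The number of ordered 4-tuples from {1,…,12} summing to 7 is 20.
P(sum = 7) = 20/20736 = 5/5184 ≈ 0.001.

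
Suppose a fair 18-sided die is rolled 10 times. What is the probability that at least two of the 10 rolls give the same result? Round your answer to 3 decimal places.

P(all 10 different) = 18/18 · 17/18 · ··· · 9/18 ≈ 0.044.
P(at least two equal) = 1 − 0.044 = 0.956.

0.956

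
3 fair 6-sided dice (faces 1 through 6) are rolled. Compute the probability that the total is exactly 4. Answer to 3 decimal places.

0.014

There are 6^3 = 216 equally likely outcomes.
The number of ordered 3-tuples from {1,…,6} summing to 4 is 3.
P(sum = 4) = 3/216 = 1/72 ≈ 0.014.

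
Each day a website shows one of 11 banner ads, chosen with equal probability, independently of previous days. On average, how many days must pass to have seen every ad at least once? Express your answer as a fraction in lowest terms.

After i distinct types are collected, each trial gives a new one with probability (11−i)/11, so the expected wait for the next new type is 11/(11−i).
E = 11/11 + 11/10 + 11/9 + 11/8 + 11/7 + 11/6 + 11/5 + 11/4 + 11/3 + 11/2 + 11/1 = 83711/2520.

83711/2520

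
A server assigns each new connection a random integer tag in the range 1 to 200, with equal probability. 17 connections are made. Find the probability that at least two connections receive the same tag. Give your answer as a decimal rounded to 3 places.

It's easier to compute the probability that all 17 are distinct.
P(all distinct) = 200/200 · 199/200 · ··· · 184/200 ≈ 0.497.
So the probability of at least one match is 1 − 0.497 = 0.503.

0.503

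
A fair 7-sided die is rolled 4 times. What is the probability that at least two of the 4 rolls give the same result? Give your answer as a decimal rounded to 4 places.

0.6501

P(all 4 different) = 7/7 · 6/7 · ··· · 4/7 ≈ 0.3499.
P(at least two equal) = 1 − 0.3499 = 0.6501.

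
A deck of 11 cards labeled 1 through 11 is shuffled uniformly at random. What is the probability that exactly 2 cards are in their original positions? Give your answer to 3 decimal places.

0.184

Choose which 2 of the 11 are fixed: C(11,2) = 55 ways.
The remaining 9 must have no fixed point: D(9) = 133496.
P = 55·133496/39916800 = 16687/90720 ≈ 0.184.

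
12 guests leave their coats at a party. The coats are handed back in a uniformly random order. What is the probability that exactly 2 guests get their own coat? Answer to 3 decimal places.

Choose which 2 of the 12 are fixed: C(12,2) = 66 ways.
The remaining 10 must have no fixed point: D(10) = 1334961.
P = 66·1334961/479001600 = 16481/89600 ≈ 0.184.

0.184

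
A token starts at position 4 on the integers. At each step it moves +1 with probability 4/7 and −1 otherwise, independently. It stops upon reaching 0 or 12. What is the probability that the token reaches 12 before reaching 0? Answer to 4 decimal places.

0.7060

Let r = q/p = (3/7)/(4/7) = 3/4. The recurrence P(i) = p·P(i+1) + q·P(i−1) with P(0)=0, P(12)=1 gives P(i) = (1 − r^i)/(1 − r^12).
P(4) = (1 − (3/4)^4) / (1 − (3/4)^12) = 65536/92833 ≈ 0.7060.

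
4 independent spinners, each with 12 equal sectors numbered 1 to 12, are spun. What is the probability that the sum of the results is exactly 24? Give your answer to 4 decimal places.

There are 12^4 = 20736 equally likely outcomes.
The number of ordered 4-tuples from {1,…,12} summing to 24 is 1111.
P(sum = 24) = 1111/20736 ≈ 0.0536.

0.0536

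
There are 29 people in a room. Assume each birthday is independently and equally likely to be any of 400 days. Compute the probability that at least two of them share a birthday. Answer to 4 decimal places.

0.6465

It's easier to compute the probability that all 29 are distinct.
P(all distinct) = 400/400 · 399/400 · ··· · 372/400 ≈ 0.3535.
So the probability of at least one match is 1 − 0.3535 = 0.6465.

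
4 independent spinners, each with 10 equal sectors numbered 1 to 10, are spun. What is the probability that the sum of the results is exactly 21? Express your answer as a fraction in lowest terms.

There are 10^4 = 10000 equally likely outcomes.
The number of ordered 4-tuples from {1,…,10} summing to 21 is 660.
P(sum = 21) = 660/10000 = 33/500.

33/500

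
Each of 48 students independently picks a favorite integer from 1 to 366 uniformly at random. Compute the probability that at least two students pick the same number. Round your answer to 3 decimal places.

0.960

It's easier to compute the probability that all 48 are distinct.
P(all distinct) = 366/366 · 365/366 · ··· · 319/366 ≈ 0.040.
So the probability of at least one match is 1 − 0.040 = 0.960.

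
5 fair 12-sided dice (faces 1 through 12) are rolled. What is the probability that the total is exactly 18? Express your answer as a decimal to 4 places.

There are 12^5 = 248832 equally likely outcomes.
The number of ordered 5-tuples from {1,…,12} summing to 18 is 2355.
P(sum = 18) = 2355/248832 = 785/82944 ≈ 0.0095.

0.0095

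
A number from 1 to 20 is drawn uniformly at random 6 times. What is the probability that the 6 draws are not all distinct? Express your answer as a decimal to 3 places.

0.564

P(all 6 different) = 20/20 · 19/20 · ··· · 15/20 ≈ 0.436.
P(at least two equal) = 1 − 0.436 = 0.564.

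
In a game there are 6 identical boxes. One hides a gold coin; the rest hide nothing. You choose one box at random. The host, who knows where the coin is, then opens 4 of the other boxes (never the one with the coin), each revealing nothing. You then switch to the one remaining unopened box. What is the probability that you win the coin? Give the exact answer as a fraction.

5/6

Your original box holds the coin with probability 1/6, so the other 5 collectively hold it with probability 5/6.
The host can always find 4 empty boxes to open, so the reveals don't change that 5/6; it is now spread over the 1 remaining unopened box.
P(win by switching) = (5/6) · (1/1) = 5/6.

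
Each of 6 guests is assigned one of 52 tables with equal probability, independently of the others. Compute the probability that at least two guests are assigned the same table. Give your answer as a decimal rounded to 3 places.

It's easier to compute the probability that all 6 are distinct.
P(all distinct) = 52/52 · 51/52 · ··· · 47/52 ≈ 0.741.
So the probability of at least one match is 1 − 0.741 = 0.259.

0.259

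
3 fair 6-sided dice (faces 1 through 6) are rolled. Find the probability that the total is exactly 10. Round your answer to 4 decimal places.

There are 6^3 = 216 equally likely outcomes.
The number of ordered 3-tuples from {1,…,6} summing to 10 is 27.
P(sum = 10) = 27/216 = 1/8 ≈ 0.1250.

0.1250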